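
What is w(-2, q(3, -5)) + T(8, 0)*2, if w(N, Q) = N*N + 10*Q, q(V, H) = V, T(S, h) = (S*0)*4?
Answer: 34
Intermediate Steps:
T(S, h) = 0 (T(S, h) = 0*4 = 0)
w(N, Q) = N² + 10*Q
w(-2, q(3, -5)) + T(8, 0)*2 = ((-2)² + 10*3) + 0*2 = (4 + 30) + 0 = 34 + 0 = 34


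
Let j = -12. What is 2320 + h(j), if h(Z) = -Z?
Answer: 2332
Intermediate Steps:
2320 + h(j) = 2320 - 1*(-12) = 2320 + 12 = 2332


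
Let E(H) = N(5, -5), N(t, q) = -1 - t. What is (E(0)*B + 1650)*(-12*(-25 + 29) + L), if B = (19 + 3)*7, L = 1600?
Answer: 1126752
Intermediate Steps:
B = 154 (B = 22*7 = 154)
E(H) = -6 (E(H) = -1 - 1*5 = -1 - 5 = -6)
(E(0)*B + 1650)*(-12*(-25 + 29) + L) = (-6*154 + 1650)*(-12*(-25 + 29) + 1600) = (-924 + 1650)*(-12*4 + 1600) = 726*(-48 + 1600) = 726*1552 = 1126752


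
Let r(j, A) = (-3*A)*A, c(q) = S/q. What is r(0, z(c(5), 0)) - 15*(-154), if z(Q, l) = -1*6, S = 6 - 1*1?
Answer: 2202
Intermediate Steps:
S = 5 (S = 6 - 1 = 5)
c(q) = 5/q
z(Q, l) = -6
r(j, A) = -3*A²
r(0, z(c(5), 0)) - 15*(-154) = -3*(-6)² - 15*(-154) = -3*36 + 2310 = -108 + 2310 = 2202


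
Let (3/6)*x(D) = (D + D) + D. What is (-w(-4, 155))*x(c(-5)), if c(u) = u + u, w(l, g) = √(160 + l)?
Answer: 120*√39 ≈ 749.40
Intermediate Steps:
c(u) = 2*u
x(D) = 6*D (x(D) = 2*((D + D) + D) = 2*(2*D + D) = 2*(3*D) = 6*D)
(-w(-4, 155))*x(c(-5)) = (-√(160 - 4))*(6*(2*(-5))) = (-√156)*(6*(-10)) = -2*√39*(-60) = 120*√39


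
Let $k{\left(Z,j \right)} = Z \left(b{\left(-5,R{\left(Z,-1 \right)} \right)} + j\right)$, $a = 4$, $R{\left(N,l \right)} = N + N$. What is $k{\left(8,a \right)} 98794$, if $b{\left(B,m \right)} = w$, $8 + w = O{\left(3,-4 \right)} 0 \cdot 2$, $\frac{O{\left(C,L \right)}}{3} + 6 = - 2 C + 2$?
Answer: $-3161408$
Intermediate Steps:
$O{\left(C,L \right)} = -12 - 6 C$ ($O{\left(C,L \right)} = -18 + 3 \left(- 2 C + 2\right) = -18 + 3 \left(2 - 2 C\right) = -18 - \left(-6 + 6 C\right) = -12 - 6 C$)
$R{\left(N,l \right)} = 2 N$
$w = -8$ ($w = -8 + \left(-12 - 18\right) 0 \cdot 2 = -8 + \left(-30\right) 0 \cdot 2 = -8 + 0 \cdot 2 = -8 + 0 = -8$)
$b{\left(B,m \right)} = -8$
$k{\left(Z,j \right)} = Z \left(-8 + j\right)$
$k{\left(8,a \right)} 98794 = 8 \left(-8 + 4\right) 98794 = 8 \left(-4\right) 98794 = \left(-32\right) 98794 = -3161408$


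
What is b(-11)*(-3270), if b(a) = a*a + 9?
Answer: -425100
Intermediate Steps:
b(a) = 9 + a² (b(a) = a² + 9 = 9 + a²)
b(-11)*(-3270) = (9 + (-11)²)*(-3270) = (9 + 121)*(-3270) = 130*(-3270) = -425100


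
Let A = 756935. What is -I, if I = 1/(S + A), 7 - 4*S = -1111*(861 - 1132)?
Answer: -2/1363333 ≈ -1.4670e-6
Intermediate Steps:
S = -150537/2 (S = 7/4 - (-1111)*(861 - 1132)/4 = 7/4 - (-1111)*(-271)/4 = 7/4 - ¼*301081 = 7/4 - 301081/4 = -150537/2 ≈ -75269.)
I = 2/1363333 (I = 1/(-150537/2 + 756935) = 1/(1363333/2) = 2/1363333 ≈ 1.4670e-6)
-I = -1*2/1363333 = -2/1363333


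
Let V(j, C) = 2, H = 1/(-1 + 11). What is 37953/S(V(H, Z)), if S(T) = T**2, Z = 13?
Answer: 37953/4 ≈ 9488.3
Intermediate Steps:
H = 1/10 ≈ 0.10000
37953/S(V(H, Z)) = 37953/(2**2) = 37953/4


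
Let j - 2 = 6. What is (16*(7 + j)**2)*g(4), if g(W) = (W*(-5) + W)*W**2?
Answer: -921600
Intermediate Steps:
j = 8 (j = 2 + 6 = 8)
g(W) = -4*W**3 (g(W) = (-5*W + W)*W**2 = (-4*W)*W**2 = -4*W**3)
(16*(7 + j)**2)*g(4) = (16*(7 + 8)**2)*(-4*4**3) = (16*15**2)*(-4*64) = (16*225)*(-256) = 3600*(-256) = -921600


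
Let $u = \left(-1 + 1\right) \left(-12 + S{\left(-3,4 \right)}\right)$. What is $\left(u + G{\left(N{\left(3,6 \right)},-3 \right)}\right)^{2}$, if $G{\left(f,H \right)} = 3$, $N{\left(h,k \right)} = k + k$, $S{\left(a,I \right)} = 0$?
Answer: $9$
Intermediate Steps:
$N{\left(h,k \right)} = 2 k$
$u = 0$ ($u = \left(-1 + 1\right) \left(-12 + 0\right) = 0 \left(-12\right) = 0$)
$\left(u + G{\left(N{\left(3,6 \right)},-3 \right)}\right)^{2} = \left(0 + 3\right)^{2} = 3^{2} = 9$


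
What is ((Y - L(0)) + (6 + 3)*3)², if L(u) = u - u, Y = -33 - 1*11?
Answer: 289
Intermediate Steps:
Y = -44 (Y = -33 - 11 = -44)
L(u) = 0
((Y - L(0)) + (6 + 3)*3)² = ((-44 - 1*0) + (6 + 3)*3)² = ((-44 + 0) + 9*3)² = (-44 + 27)² = (-17)² = 289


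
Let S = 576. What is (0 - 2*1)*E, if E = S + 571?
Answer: -2294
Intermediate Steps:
E = 1147 (E = 576 + 571 = 1147)
(0 - 2*1)*E = (0 - 2*1)*1147 = (0 - 2)*1147 = -2*1147 = -2294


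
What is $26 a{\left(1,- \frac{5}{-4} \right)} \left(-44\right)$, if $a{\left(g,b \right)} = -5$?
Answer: $5720$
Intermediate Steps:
$26 a{\left(1,- \frac{5}{-4} \right)} \left(-44\right) = 26 \left(-5\right) \left(-44\right) = \left(-130\right) \left(-44\right) = 5720$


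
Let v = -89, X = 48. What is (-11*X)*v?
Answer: 46992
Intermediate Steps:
(-11*X)*v = -11*48*(-89) = -528*(-89) = 46992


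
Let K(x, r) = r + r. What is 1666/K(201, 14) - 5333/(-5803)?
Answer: 701223/11606 ≈ 60.419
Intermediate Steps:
K(x, r) = 2*r
1666/K(201, 14) - 5333/(-5803) = 1666/((2*14)) - 5333/(-5803) = 1666/28 - 5333*(-1/5803) = 1666*(1/28) + 5333/5803 = 119/2 + 5333/5803 = 701223/11606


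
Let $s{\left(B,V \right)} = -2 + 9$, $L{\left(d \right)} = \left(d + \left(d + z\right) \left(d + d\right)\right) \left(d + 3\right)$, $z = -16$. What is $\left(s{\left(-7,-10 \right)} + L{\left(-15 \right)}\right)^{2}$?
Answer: $120406729$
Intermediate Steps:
$L{\left(d \right)} = \left(3 + d\right) \left(d + 2 d \left(-16 + d\right)\right)$ ($L{\left(d \right)} = \left(d + \left(d - 16\right) \left(d + d\right)\right) \left(d + 3\right) = \left(d + \left(-16 + d\right) 2 d\right) \left(3 + d\right) = \left(d + 2 d \left(-16 + d\right)\right) \left(3 + d\right) = \left(3 + d\right) \left(d + 2 d \left(-16 + d\right)\right)$)
$s{\left(B,V \right)} = 7$
$\left(s{\left(-7,-10 \right)} + L{\left(-15 \right)}\right)^{2} = \left(7 - 15 \left(-93 - -375 + 2 \left(-15\right)^{2}\right)\right)^{2} = \left(7 - 15 \left(-93 + 375 + 2 \cdot 225\right)\right)^{2} = \left(7 - 15 \left(-93 + 375 + 450\right)\right)^{2} = \left(7 - 10980\right)^{2} = \left(-10973\right)^{2} = 120406729$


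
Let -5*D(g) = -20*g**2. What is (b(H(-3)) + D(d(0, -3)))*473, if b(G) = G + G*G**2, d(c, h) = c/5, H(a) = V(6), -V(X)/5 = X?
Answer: -12785190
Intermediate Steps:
V(X) = -5*X
H(a) = -30 (H(a) = -5*6 = -30)
d(c, h) = c/5 (d(c, h) = c*(1/5) = c/5)
b(G) = G + G**3
D(g) = 4*g**2 (D(g) = -(-4)*g**2 = 4*g**2)
(b(H(-3)) + D(d(0, -3)))*473 = ((-30 + (-30)**3) + 4*((1/5)*0)**2)*473 = ((-30 - 27000) + 4*0**2)*473 = (-27030 + 4*0)*473 = (-27030 + 0)*473 = -27030*473 = -12785190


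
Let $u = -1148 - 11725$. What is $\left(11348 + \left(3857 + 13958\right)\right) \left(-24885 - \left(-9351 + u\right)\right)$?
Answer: $-77602743$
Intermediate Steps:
$u = -12873$
$\left(11348 + \left(3857 + 13958\right)\right) \left(-24885 - \left(-9351 + u\right)\right) = \left(11348 + \left(3857 + 13958\right)\right) \left(-24885 + \left(9351 - -12873\right)\right) = \left(11348 + 17815\right) \left(-24885 + \left(9351 + 12873\right)\right) = 29163 \left(-24885 + 22224\right) = 29163 \left(-2661\right) = -77602743$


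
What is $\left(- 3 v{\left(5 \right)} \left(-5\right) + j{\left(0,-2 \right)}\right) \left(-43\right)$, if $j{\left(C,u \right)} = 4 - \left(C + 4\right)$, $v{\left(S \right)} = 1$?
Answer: $-645$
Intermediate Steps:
$j{\left(C,u \right)} = - C$ ($j{\left(C,u \right)} = 4 - \left(4 + C\right) = - C$)
$\left(- 3 v{\left(5 \right)} \left(-5\right) + j{\left(0,-2 \right)}\right) \left(-43\right) = \left(\left(-3\right) 1 \left(-5\right) - 0\right) \left(-43\right) = \left(\left(-3\right) \left(-5\right) + 0\right) \left(-43\right) = \left(15 + 0\right) \left(-43\right) = 15 \left(-43\right) = -645$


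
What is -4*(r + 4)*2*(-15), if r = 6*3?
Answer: 2640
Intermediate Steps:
r = 18
-4*(r + 4)*2*(-15) = -4*(18 + 4)*2*(-15) = -88*2*(-15) = -4*44*(-15) = -176*(-15) = 2640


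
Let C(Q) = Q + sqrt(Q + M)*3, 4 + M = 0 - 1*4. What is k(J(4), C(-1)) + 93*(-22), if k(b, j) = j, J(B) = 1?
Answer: -2047 + 9*I ≈ -2047.0 + 9.0*I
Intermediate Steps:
M = -8 (M = -4 + (0 - 1*4) = -4 + (0 - 4) = -4 - 4 = -8)
C(Q) = Q + 3*sqrt(-8 + Q) (C(Q) = Q + sqrt(Q - 8)*3 = Q + sqrt(-8 + Q)*3 = Q + 3*sqrt(-8 + Q))
k(J(4), C(-1)) + 93*(-22) = (-1 + 3*sqrt(-8 - 1)) + 93*(-22) = (-1 + 3*sqrt(-9)) - 2046 = (-1 + 3*(3*I)) - 2046 = (-1 + 9*I) - 2046 = -2047 + 9*I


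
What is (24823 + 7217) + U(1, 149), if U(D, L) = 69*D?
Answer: 32109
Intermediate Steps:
(24823 + 7217) + U(1, 149) = (24823 + 7217) + 69*1 = 32040 + 69 = 32109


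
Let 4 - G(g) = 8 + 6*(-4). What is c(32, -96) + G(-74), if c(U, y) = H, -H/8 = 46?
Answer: -348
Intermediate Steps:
H = -368 (H = -8*46 = -368)
c(U, y) = -368
G(g) = 20 (G(g) = 4 - (8 + 6*(-4)) = 4 - (8 - 24) = 4 - 1*(-16) = 4 + 16 = 20)
c(32, -96) + G(-74) = -368 + 20 = -348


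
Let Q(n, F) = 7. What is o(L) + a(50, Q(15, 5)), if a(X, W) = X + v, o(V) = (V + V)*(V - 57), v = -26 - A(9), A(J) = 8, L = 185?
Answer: 47376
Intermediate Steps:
v = -34 (v = -26 - 1*8 = -26 - 8 = -34)
o(V) = 2*V*(-57 + V) (o(V) = (2*V)*(-57 + V) = 2*V*(-57 + V))
a(X, W) = -34 + X (a(X, W) = X - 34 = -34 + X)
o(L) + a(50, Q(15, 5)) = 2*185*(-57 + 185) + (-34 + 50) = 2*185*128 + 16 = 47360 + 16 = 47376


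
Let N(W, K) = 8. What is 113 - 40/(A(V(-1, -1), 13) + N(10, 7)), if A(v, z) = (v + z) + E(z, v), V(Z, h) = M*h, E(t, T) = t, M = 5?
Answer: 3237/29 ≈ 111.62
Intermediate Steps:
V(Z, h) = 5*h
A(v, z) = v + 2*z (A(v, z) = (v + z) + z = v + 2*z)
113 - 40/(A(V(-1, -1), 13) + N(10, 7)) = 113 - 40/((5*(-1) + 2*13) + 8) = 113 - 40/((-5 + 26) + 8) = 113 - 40/(21 + 8) = 113 - 40/29 = 3237/29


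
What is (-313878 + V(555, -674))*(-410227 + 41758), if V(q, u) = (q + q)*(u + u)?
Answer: 666987108102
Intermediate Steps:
V(q, u) = 4*q*u (V(q, u) = (2*q)*(2*u) = 4*q*u)
(-313878 + V(555, -674))*(-410227 + 41758) = (-313878 + 4*555*(-674))*(-410227 + 41758) = (-313878 - 1496280)*(-368469) = -1810158*(-368469) = 666987108102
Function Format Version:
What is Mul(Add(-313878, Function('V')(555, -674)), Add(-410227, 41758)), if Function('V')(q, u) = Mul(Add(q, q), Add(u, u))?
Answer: 666987108102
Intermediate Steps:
Function('V')(q, u) = Mul(4, q, u) (Function('V')(q, u) = Mul(Mul(2, q), Mul(2, u)) = Mul(4, q, u))
Mul(Add(-313878, Function('V')(555, -674)), Add(-410227, 41758)) = Mul(Add(-313878, Mul(4, 555, -674)), Add(-410227, 41758)) = Mul(Add(-313878, -1496280), -368469) = Mul(-1810158, -368469) = 666987108102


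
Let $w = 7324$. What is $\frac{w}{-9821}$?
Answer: $- \frac{7324}{9821} \approx -0.74575$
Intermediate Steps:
$\frac{w}{-9821} = \frac{7324}{-9821} = 7324 \left(- \frac{1}{9821}\right) = - \frac{7324}{9821}$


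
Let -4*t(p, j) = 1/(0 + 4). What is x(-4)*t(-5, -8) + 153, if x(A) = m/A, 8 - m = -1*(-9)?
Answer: 9791/64 ≈ 152.98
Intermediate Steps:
t(p, j) = -1/16 (t(p, j) = -1/(4*(0 + 4)) = -1/4/4 = -1/4*1/4 = -1/16)
m = -1 (m = 8 - (-1)*(-9) = 8 - 1*9 = 8 - 9 = -1)
x(A) = -1/A
x(-4)*t(-5, -8) + 153 = -1/(-4)*(-1/16) + 153 = -1*(-1/4)*(-1/16) + 153 = (1/4)*(-1/16) + 153 = -1/64 + 153 = 9791/64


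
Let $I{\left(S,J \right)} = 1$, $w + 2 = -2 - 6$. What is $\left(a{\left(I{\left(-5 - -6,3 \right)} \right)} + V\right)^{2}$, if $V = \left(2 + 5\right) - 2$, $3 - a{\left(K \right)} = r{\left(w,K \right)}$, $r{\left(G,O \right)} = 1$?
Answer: $49$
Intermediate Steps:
$w = -10$ ($w = -2 - 8 = -10$)
$a{\left(K \right)} = 2$ ($a{\left(K \right)} = 3 - 1 = 2$)
$V = 5$ ($V = 7 - 2 = 5$)
$\left(a{\left(I{\left(-5 - -6,3 \right)} \right)} + V\right)^{2} = \left(2 + 5\right)^{2} = 7^{2} = 49$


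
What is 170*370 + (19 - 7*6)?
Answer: 62877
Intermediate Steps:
170*370 + (19 - 7*6) = 62900 + (19 - 42) = 62900 - 23 = 62877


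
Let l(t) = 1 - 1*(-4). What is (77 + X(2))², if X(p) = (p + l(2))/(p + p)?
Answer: 99225/16 ≈ 6201.6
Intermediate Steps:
l(t) = 5 (l(t) = 1 + 4 = 5)
X(p) = (5 + p)/(2*p) (X(p) = (p + 5)/(p + p) = (5 + p)/((2*p)) = (5 + p)*(1/(2*p)) = (5 + p)/(2*p))
(77 + X(2))² = (77 + (½)*(5 + 2)/2)² = (77 + (½)*(½)*7)² = (77 + 7/4)² = (315/4)² = 99225/16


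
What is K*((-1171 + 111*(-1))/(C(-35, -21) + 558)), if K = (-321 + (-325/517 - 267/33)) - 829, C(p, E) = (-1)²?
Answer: 767992356/289003 ≈ 2657.4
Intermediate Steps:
C(p, E) = 1
K = -599058/517 (K = (-321 + (-325*1/517 - 267*1/33)) - 829 = (-321 + (-325/517 - 89/11)) - 829 = (-321 - 4508/517) - 829 = -170465/517 - 829 = -599058/517 ≈ -1158.7)
K*((-1171 + 111*(-1))/(C(-35, -21) + 558)) = -599058*(-1171 + 111*(-1))/(517*(1 + 558)) = -599058*(-1171 - 111)/(517*559) = -(-767992356)/(517*559) = -599058/517*(-1282/559) = 767992356/289003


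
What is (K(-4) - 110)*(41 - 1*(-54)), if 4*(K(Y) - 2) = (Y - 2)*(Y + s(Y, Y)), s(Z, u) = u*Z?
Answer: -11970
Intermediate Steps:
s(Z, u) = Z*u
K(Y) = 2 + (-2 + Y)*(Y + Y²)/4 (K(Y) = 2 + ((Y - 2)*(Y + Y*Y))/4 = 2 + ((-2 + Y)*(Y + Y²))/4 = 2 + (-2 + Y)*(Y + Y²)/4)
(K(-4) - 110)*(41 - 1*(-54)) = ((2 - ½*(-4) - ¼*(-4)² + (¼)*(-4)³) - 110)*(41 - 1*(-54)) = ((2 + 2 - ¼*16 + (¼)*(-64)) - 110)*(41 + 54) = ((2 + 2 - 4 - 16) - 110)*95 = (-16 - 110)*95 = -126*95 = -11970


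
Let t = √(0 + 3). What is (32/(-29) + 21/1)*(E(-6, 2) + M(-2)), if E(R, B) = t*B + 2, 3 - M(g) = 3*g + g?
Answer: 7501/29 + 1154*√3/29 ≈ 327.58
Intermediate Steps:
t = √3 ≈ 1.7320
M(g) = 3 - 4*g (M(g) = 3 - (3*g + g) = 3 - 4*g)
E(R, B) = 2 + B*√3 (E(R, B) = √3*B + 2 = B*√3 + 2 = 2 + B*√3)
(32/(-29) + 21/1)*(E(-6, 2) + M(-2)) = (32/(-29) + 21/1)*((2 + 2*√3) + (3 - 4*(-2))) = (32*(-1/29) + 21*1)*((2 + 2*√3) + (3 + 8)) = (-32/29 + 21)*((2 + 2*√3) + 11) = 577*(13 + 2*√3)/29 = 7501/29 + 1154*√3/29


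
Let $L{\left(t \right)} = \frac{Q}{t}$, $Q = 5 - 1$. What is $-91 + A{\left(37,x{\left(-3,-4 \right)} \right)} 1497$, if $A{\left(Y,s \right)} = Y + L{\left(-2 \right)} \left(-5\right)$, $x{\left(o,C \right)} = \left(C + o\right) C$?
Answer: $70268$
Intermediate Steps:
$Q = 4$ ($Q = 5 - 1 = 4$)
$x{\left(o,C \right)} = C \left(C + o\right)$
$L{\left(t \right)} = \frac{4}{t}$
$A{\left(Y,s \right)} = 10 + Y$ ($A{\left(Y,s \right)} = Y + \frac{4}{-2} \left(-5\right) = Y + 4 \left(- \frac{1}{2}\right) \left(-5\right) = Y - -10 = Y + 10 = 10 + Y$)
$-91 + A{\left(37,x{\left(-3,-4 \right)} \right)} 1497 = -91 + \left(10 + 37\right) 1497 = -91 + 47 \cdot 1497 = -91 + 70359 = 70268$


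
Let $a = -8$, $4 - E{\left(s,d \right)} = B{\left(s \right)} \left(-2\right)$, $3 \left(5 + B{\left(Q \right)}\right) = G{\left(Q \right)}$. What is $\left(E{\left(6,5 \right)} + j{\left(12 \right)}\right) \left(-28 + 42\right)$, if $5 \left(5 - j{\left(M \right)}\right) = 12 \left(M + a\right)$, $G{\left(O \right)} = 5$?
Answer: $- \frac{1526}{15} \approx -101.73$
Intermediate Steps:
$B{\left(Q \right)} = - \frac{10}{3}$ ($B{\left(Q \right)} = -5 + \frac{1}{3} \cdot 5 = -5 + \frac{5}{3} = - \frac{10}{3}$)
$E{\left(s,d \right)} = - \frac{8}{3}$ ($E{\left(s,d \right)} = 4 - \left(- \frac{10}{3}\right) \left(-2\right) = 4 - \frac{20}{3} = - \frac{8}{3}$)
$j{\left(M \right)} = \frac{121}{5} - \frac{12 M}{5}$ ($j{\left(M \right)} = 5 - \frac{12 \left(M - 8\right)}{5} = 5 - \frac{12 \left(-8 + M\right)}{5} = 5 - \frac{-96 + 12 M}{5} = 5 - \left(- \frac{96}{5} + \frac{12 M}{5}\right) = \frac{121}{5} - \frac{12 M}{5}$)
$\left(E{\left(6,5 \right)} + j{\left(12 \right)}\right) \left(-28 + 42\right) = \left(- \frac{8}{3} + \left(\frac{121}{5} - \frac{144}{5}\right)\right) \left(-28 + 42\right) = \left(- \frac{8}{3} + \left(\frac{121}{5} - \frac{144}{5}\right)\right) 14 = \left(- \frac{8}{3} - \frac{23}{5}\right) 14 = \left(- \frac{109}{15}\right) 14 = - \frac{1526}{15}$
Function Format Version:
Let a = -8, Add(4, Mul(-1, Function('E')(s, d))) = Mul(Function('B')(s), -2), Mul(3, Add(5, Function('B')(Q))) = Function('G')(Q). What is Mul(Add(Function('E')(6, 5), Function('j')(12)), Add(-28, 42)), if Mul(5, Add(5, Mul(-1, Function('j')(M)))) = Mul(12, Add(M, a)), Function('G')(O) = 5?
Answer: Rational(-1526, 15) ≈ -101.73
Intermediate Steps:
Function('B')(Q) = Rational(-10, 3) (Function('B')(Q) = Add(-5, Mul(Rational(1, 3), 5)) = Add(-5, Rational(5, 3)) = Rational(-10, 3))
Function('E')(s, d) = Rational(-8, 3) (Function('E')(s, d) = Add(4, Mul(-1, Mul(Rational(-10, 3), -2))) = Add(4, Mul(-1, Rational(20, 3))) = Add(4, Rational(-20, 3)) = Rational(-8, 3))
Function('j')(M) = Add(Rational(121, 5), Mul(Rational(-12, 5), M)) (Function('j')(M) = Add(5, Mul(Rational(-1, 5), Mul(12, Add(M, -8)))) = Add(5, Mul(Rational(-1, 5), Mul(12, Add(-8, M)))) = Add(5, Mul(Rational(-1, 5), Add(-96, Mul(12, M)))) = Add(5, Add(Rational(96, 5), Mul(Rational(-12, 5), M))) = Add(Rational(121, 5), Mul(Rational(-12, 5), M)))
Mul(Add(Function('E')(6, 5), Function('j')(12)), Add(-28, 42)) = Mul(Add(Rational(-8, 3), Add(Rational(121, 5), Mul(Rational(-12, 5), 12))), Add(-28, 42)) = Mul(Add(Rational(-8, 3), Add(Rational(121, 5), Rational(-144, 5))), 14) = Mul(Add(Rational(-8, 3), Rational(-23, 5)), 14) = Mul(Rational(-109, 15), 14) = Rational(-1526, 15)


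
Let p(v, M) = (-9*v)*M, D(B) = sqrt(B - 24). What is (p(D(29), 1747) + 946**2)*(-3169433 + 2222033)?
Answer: -847843418400 + 14895970200*sqrt(5) ≈ -8.1453e+11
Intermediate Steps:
D(B) = sqrt(-24 + B)
p(v, M) = -9*M*v
(p(D(29), 1747) + 946**2)*(-3169433 + 2222033) = (-9*1747*sqrt(-24 + 29) + 946**2)*(-3169433 + 2222033) = (-9*1747*sqrt(5) + 894916)*(-947400) = (-15723*sqrt(5) + 894916)*(-947400) = (894916 - 15723*sqrt(5))*(-947400) = -847843418400 + 14895970200*sqrt(5)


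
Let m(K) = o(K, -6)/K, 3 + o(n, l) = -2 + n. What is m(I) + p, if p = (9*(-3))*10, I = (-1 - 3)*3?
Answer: -3223/12 ≈ -268.58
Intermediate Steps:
I = -12 (I = -4*3 = -12)
p = -270 (p = -27*10 = -270)
o(n, l) = -5 + n (o(n, l) = -3 + (-2 + n) = -5 + n)
m(K) = (-5 + K)/K
m(I) + p = (-5 - 12)/(-12) - 270 = -1/12*(-17) - 270 = 17/12 - 270 = -3223/12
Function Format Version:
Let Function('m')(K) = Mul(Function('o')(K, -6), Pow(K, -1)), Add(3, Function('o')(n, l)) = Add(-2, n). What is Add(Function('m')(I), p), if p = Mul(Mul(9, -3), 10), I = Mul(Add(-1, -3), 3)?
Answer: Rational(-3223, 12) ≈ -268.58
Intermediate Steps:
I = -12 (I = Mul(-4, 3) = -12)
p = -270 (p = Mul(-27, 10) = -270)
Function('o')(n, l) = Add(-5, n) (Function('o')(n, l) = Add(-3, Add(-2, n)) = Add(-5, n))
Function('m')(K) = Mul(Pow(K, -1), Add(-5, K)) (Function('m')(K) = Mul(Add(-5, K), Pow(K, -1)) = Mul(Pow(K, -1), Add(-5, K)))
Add(Function('m')(I), p) = Add(Mul(Pow(-12, -1), Add(-5, -12)), -270) = Add(Mul(Rational(-1, 12), -17), -270) = Add(Rational(17, 12), -270) = Rational(-3223, 12)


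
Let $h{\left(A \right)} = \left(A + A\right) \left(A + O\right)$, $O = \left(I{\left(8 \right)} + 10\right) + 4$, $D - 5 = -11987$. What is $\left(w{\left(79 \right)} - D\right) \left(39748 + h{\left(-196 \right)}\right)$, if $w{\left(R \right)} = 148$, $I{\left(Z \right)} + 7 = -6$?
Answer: $1409360440$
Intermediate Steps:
$D = -11982$ ($D = 5 - 11987 = -11982$)
$I{\left(Z \right)} = -13$ ($I{\left(Z \right)} = -7 - 6 = -13$)
$O = 1$ ($O = \left(-13 + 10\right) + 4 = -3 + 4 = 1$)
$h{\left(A \right)} = 2 A \left(1 + A\right)$ ($h{\left(A \right)} = \left(A + A\right) \left(A + 1\right) = 2 A \left(1 + A\right)$)
$\left(w{\left(79 \right)} - D\right) \left(39748 + h{\left(-196 \right)}\right) = \left(148 - -11982\right) \left(39748 + 2 \left(-196\right) \left(1 - 196\right)\right) = \left(148 + 11982\right) \left(39748 + 2 \left(-196\right) \left(-195\right)\right) = 12130 \left(39748 + 76440\right) = 12130 \cdot 116188 = 1409360440$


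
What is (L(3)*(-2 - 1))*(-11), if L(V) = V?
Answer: 99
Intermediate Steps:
(L(3)*(-2 - 1))*(-11) = (3*(-2 - 1))*(-11) = (3*(-3))*(-11) = -9*(-11) = 99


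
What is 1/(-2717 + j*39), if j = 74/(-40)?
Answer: -20/55783 ≈ -0.00035853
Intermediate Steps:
j = -37/20 (j = 74*(-1/40) = -37/20 ≈ -1.8500)
1/(-2717 + j*39) = 1/(-2717 - 37/20*39) = 1/(-2717 - 1443/20) = 1/(-55783/20) = -20/55783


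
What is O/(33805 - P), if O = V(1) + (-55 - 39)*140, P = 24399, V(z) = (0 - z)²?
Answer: -13159/9406 ≈ -1.3990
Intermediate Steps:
V(z) = z² (V(z) = (-z)² = z²)
O = -13159 (O = 1² + (-55 - 39)*140 = 1 - 94*140 = 1 - 13160 = -13159)
O/(33805 - P) = -13159/(33805 - 1*24399) = -13159/(33805 - 24399) = -13159/9406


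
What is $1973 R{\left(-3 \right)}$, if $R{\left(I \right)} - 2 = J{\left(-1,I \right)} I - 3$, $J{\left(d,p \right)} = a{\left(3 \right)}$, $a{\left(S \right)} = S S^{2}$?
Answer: $-161786$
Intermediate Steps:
$a{\left(S \right)} = S^{3}$
$J{\left(d,p \right)} = 27$ ($J{\left(d,p \right)} = 3^{3} = 27$)
$R{\left(I \right)} = -1 + 27 I$ ($R{\left(I \right)} = 2 + \left(27 I - 3\right) = 2 + \left(-3 + 27 I\right) = -1 + 27 I$)
$1973 R{\left(-3 \right)} = 1973 \left(-1 + 27 \left(-3\right)\right) = 1973 \left(-1 - 81\right) = 1973 \left(-82\right) = -161786$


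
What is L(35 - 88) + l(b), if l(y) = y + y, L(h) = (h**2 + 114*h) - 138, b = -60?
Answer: -3491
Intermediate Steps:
L(h) = -138 + h**2 + 114*h
l(y) = 2*y
L(35 - 88) + l(b) = (-138 + (35 - 88)**2 + 114*(35 - 88)) + 2*(-60) = (-138 + (-53)**2 + 114*(-53)) - 120 = (-138 + 2809 - 6042) - 120 = -3371 - 120 = -3491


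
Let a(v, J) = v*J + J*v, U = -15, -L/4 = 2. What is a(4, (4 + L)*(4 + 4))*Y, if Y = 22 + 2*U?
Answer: 2048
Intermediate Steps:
L = -8 (L = -4*2 = -8)
a(v, J) = 2*J*v (a(v, J) = J*v + J*v = 2*J*v)
Y = -8 (Y = 22 + 2*(-15) = 22 - 30 = -8)
a(4, (4 + L)*(4 + 4))*Y = (2*((4 - 8)*(4 + 4))*4)*(-8) = (2*(-4*8)*4)*(-8) = (2*(-32)*4)*(-8) = -256*(-8) = 2048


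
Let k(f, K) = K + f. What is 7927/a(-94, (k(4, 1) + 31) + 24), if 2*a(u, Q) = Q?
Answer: 7927/30 ≈ 264.23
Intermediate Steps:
a(u, Q) = Q/2
7927/a(-94, (k(4, 1) + 31) + 24) = 7927/(((((1 + 4) + 31) + 24)/2)) = 7927/((((5 + 31) + 24)/2)) = 7927/(((36 + 24)/2)) = 7927/(((1/2)*60)) = 7927/30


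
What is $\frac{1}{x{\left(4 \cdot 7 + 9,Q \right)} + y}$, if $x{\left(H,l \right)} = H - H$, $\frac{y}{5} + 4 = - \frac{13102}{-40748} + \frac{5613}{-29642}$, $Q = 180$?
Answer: $- \frac{150981527}{2919848690} \approx -0.051709$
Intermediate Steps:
$y = - \frac{2919848690}{150981527}$ ($y = -20 + 5 \left(- \frac{13102}{-40748} + \frac{5613}{-29642}\right) = -20 + 5 \left(\left(-13102\right) \left(- \frac{1}{40748}\right) + 5613 \left(- \frac{1}{29642}\right)\right) = -20 + 5 \left(\frac{6551}{20374} - \frac{5613}{29642}\right) = -20 + 5 \cdot \frac{19956370}{150981527} = -20 + \frac{99781850}{150981527} = - \frac{2919848690}{150981527} \approx -19.339$)
$x{\left(H,l \right)} = 0$
$\frac{1}{x{\left(4 \cdot 7 + 9,Q \right)} + y} = \frac{1}{0 - \frac{2919848690}{150981527}} = \frac{1}{- \frac{2919848690}{150981527}} = - \frac{150981527}{2919848690}$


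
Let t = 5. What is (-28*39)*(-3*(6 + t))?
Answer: 36036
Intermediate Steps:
(-28*39)*(-3*(6 + t)) = (-28*39)*(-3*(6 + 5)) = -(-3276)*11 = -1092*(-33) = 36036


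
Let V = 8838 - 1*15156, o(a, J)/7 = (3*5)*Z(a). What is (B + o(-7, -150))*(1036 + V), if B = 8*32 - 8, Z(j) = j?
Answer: 2572334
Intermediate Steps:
B = 248 (B = 256 - 8 = 248)
o(a, J) = 105*a (o(a, J) = 7*((3*5)*a) = 7*(15*a) = 105*a)
V = -6318 (V = 8838 - 15156 = -6318)
(B + o(-7, -150))*(1036 + V) = (248 + 105*(-7))*(1036 - 6318) = (248 - 735)*(-5282) = -487*(-5282) = 2572334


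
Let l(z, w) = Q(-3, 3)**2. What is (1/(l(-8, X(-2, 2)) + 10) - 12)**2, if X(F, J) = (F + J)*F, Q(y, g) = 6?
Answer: 303601/2116 ≈ 143.48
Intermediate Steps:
X(F, J) = F*(F + J)
l(z, w) = 36 (l(z, w) = 6**2 = 36)
(1/(l(-8, X(-2, 2)) + 10) - 12)**2 = (1/(36 + 10) - 12)**2 = (1/46 - 12)**2 = (-551/46)**2 = 303601/2116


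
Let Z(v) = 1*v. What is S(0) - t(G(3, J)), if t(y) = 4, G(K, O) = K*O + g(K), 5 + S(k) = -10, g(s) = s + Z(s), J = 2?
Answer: -19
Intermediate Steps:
Z(v) = v
g(s) = 2*s (g(s) = s + s = 2*s)
S(k) = -15 (S(k) = -5 - 10 = -15)
G(K, O) = 2*K + K*O (G(K, O) = K*O + 2*K = 2*K + K*O)
S(0) - t(G(3, J)) = -15 - 1*4 = -15 - 4 = -19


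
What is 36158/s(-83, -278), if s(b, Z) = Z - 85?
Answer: -36158/363 ≈ -99.609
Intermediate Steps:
s(b, Z) = -85 + Z
36158/s(-83, -278) = 36158/(-85 - 278) = 36158/(-363) = 36158*(-1/363) = -36158/363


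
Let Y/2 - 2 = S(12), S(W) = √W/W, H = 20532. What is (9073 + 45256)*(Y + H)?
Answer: 1115700344 + 54329*√3/3 ≈ 1.1157e+9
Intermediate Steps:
S(W) = W^(-½)
Y = 4 + √3/3 (Y = 4 + 2/√12 = 4 + 2*(√3/6) = 4 + √3/3 ≈ 4.5773)
(9073 + 45256)*(Y + H) = (9073 + 45256)*((4 + √3/3) + 20532) = 54329*(20536 + √3/3) = 1115700344 + 54329*√3/3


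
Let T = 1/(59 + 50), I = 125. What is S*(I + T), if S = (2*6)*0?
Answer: 0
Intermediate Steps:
T = 1/109 ≈ 0.0091743
S = 0 (S = 12*0 = 0)
S*(I + T) = 0*(125 + 1/109) = 0*(13626/109) = 0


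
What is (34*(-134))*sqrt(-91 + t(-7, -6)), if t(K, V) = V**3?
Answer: -4556*I*sqrt(307) ≈ -79828.0*I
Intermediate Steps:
(34*(-134))*sqrt(-91 + t(-7, -6)) = (34*(-134))*sqrt(-91 + (-6)**3) = -4556*sqrt(-91 - 216) = -4556*I*sqrt(307)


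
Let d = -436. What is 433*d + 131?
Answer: -188657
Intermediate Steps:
433*d + 131 = 433*(-436) + 131 = -188788 + 131 = -188657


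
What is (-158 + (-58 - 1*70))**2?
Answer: 81796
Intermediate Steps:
(-158 + (-58 - 1*70))**2 = (-158 + (-58 - 70))**2 = (-158 - 128)**2 = (-286)**2 = 81796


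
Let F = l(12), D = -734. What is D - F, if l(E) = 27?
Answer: -761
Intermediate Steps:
F = 27
D - F = -734 - 1*27 = -734 - 27 = -761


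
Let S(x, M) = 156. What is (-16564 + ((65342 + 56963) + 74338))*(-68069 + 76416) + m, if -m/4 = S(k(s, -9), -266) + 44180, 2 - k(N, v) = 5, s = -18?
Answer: 1502942069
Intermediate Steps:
k(N, v) = -3 (k(N, v) = 2 - 1*5 = 2 - 5 = -3)
m = -177344 (m = -4*(156 + 44180) = -4*44336 = -177344)
(-16564 + ((65342 + 56963) + 74338))*(-68069 + 76416) + m = (-16564 + ((65342 + 56963) + 74338))*(-68069 + 76416) - 177344 = (-16564 + (122305 + 74338))*8347 - 177344 = (-16564 + 196643)*8347 - 177344 = 180079*8347 - 177344 = 1503119413 - 177344 = 1502942069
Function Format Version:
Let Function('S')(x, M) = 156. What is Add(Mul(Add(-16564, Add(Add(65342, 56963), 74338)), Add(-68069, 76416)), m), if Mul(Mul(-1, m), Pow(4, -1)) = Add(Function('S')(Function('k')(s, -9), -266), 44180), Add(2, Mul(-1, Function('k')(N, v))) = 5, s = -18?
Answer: 1502942069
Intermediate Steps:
Function('k')(N, v) = -3 (Function('k')(N, v) = Add(2, Mul(-1, 5)) = Add(2, -5) = -3)
m = -177344 (m = Mul(-4, Add(156, 44180)) = Mul(-4, 44336) = -177344)
Add(Mul(Add(-16564, Add(Add(65342, 56963), 74338)), Add(-68069, 76416)), m) = Add(Mul(Add(-16564, Add(Add(65342, 56963), 74338)), Add(-68069, 76416)), -177344) = Add(Mul(Add(-16564, Add(122305, 74338)), 8347), -177344) = Add(Mul(Add(-16564, 196643), 8347), -177344) = Add(Mul(180079, 8347), -177344) = Add(1503119413, -177344) = 1502942069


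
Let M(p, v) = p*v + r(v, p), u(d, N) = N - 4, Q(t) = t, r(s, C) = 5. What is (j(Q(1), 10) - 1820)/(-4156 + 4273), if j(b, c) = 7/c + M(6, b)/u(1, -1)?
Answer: -3643/234 ≈ -15.568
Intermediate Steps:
u(d, N) = -4 + N
M(p, v) = 5 + p*v (M(p, v) = p*v + 5 = 5 + p*v)
j(b, c) = -1 + 7/c - 6*b/5 (j(b, c) = 7/c + (5 + 6*b)/(-4 - 1) = 7/c + (5 + 6*b)/(-5) = 7/c + (5 + 6*b)*(-⅕) = 7/c + (-1 - 6*b/5) = -1 + 7/c - 6*b/5)
(j(Q(1), 10) - 1820)/(-4156 + 4273) = ((-1 + 7/10 - 6/5*1) - 1820)/(-4156 + 4273) = ((-1 + 7*(⅒) - 6/5) - 1820)/117 = ((-1 + 7/10 - 6/5) - 1820)*(1/117) = (-3/2 - 1820)*(1/117) = -3643/2*1/117 = -3643/234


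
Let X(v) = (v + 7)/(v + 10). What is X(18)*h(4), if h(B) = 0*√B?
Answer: 0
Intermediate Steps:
h(B) = 0
X(v) = (7 + v)/(10 + v)
X(18)*h(4) = ((7 + 18)/(10 + 18))*0 = (25/28)*0 = 0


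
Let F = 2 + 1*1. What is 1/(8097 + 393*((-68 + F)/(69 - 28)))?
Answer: 41/306432 ≈ 0.00013380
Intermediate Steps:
F = 3 (F = 2 + 1 = 3)
1/(8097 + 393*((-68 + F)/(69 - 28))) = 1/(8097 + 393*((-68 + 3)/(69 - 28))) = 1/(8097 + 393*(-65/41)) = 1/(8097 - 25545/41) = 1/(306432/41) = 41/306432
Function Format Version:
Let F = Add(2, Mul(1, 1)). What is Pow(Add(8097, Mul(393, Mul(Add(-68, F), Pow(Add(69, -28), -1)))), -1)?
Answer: Rational(41, 306432) ≈ 0.00013380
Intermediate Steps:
F = 3 (F = Add(2, 1) = 3)
Pow(Add(8097, Mul(393, Mul(Add(-68, F), Pow(Add(69, -28), -1)))), -1) = Pow(Add(8097, Mul(393, Mul(Add(-68, 3), Pow(Add(69, -28), -1)))), -1) = Pow(Add(8097, Mul(393, Mul(-65, Pow(41, -1)))), -1) = Pow(Add(8097, Mul(393, Mul(-65, Rational(1, 41)))), -1) = Pow(Add(8097, Mul(393, Rational(-65, 41))), -1) = Pow(Add(8097, Rational(-25545, 41)), -1) = Pow(Rational(306432, 41), -1) = Rational(41, 306432)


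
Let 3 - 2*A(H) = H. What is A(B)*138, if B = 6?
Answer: -207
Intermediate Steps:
A(H) = 3/2 - H/2
A(B)*138 = (3/2 - ½*6)*138 = (3/2 - 3)*138 = -3/2*138 = -207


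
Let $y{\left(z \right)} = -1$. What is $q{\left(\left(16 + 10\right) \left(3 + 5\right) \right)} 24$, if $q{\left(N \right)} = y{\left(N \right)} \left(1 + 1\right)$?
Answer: $-48$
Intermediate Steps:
$q{\left(N \right)} = -2$ ($q{\left(N \right)} = - (1 + 1) = \left(-1\right) 2 = -2$)
$q{\left(\left(16 + 10\right) \left(3 + 5\right) \right)} 24 = \left(-2\right) 24 = -48$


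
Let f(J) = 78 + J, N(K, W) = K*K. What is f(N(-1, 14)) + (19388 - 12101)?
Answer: 7366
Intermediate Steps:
N(K, W) = K²
f(N(-1, 14)) + (19388 - 12101) = (78 + (-1)²) + (19388 - 12101) = (78 + 1) + 7287 = 79 + 7287 = 7366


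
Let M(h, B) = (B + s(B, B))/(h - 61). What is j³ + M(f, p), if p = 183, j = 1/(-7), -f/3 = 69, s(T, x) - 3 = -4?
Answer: -31347/45962 ≈ -0.68202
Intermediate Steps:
s(T, x) = -1 (s(T, x) = 3 - 4 = -1)
f = -207 (f = -3*69 = -207)
j = -⅐ ≈ -0.14286
M(h, B) = (-1 + B)/(-61 + h) (M(h, B) = (B - 1)/(h - 61) = (-1 + B)/(-61 + h))
j³ + M(f, p) = (-⅐)³ + (-1 + 183)/(-61 - 207) = -1/343 + 182/(-268) = -1/343 - 1/268*182 = -1/343 - 91/134 = -31347/45962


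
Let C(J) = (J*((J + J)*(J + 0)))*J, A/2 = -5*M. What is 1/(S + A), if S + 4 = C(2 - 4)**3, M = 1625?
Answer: 1/16514 ≈ 6.0555e-5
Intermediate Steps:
A = -16250 (A = 2*(-5*1625) = 2*(-8125) = -16250)
C(J) = 2*J**4 (C(J) = (J*((2*J)*J))*J = (J*(2*J**2))*J = (2*J**3)*J = 2*J**4)
S = 32764 (S = -4 + (2*(2 - 4)**4)**3 = -4 + (2*(-2)**4)**3 = -4 + (2*16)**3 = -4 + 32**3 = -4 + 32768 = 32764)
1/(S + A) = 1/(32764 - 16250) = 1/16514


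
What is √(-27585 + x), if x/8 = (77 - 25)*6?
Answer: I*√25089 ≈ 158.4*I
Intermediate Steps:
x = 2496 (x = 8*((77 - 25)*6) = 8*(52*6) = 8*312 = 2496)
√(-27585 + x) = √(-27585 + 2496) = √(-25089) = I*√25089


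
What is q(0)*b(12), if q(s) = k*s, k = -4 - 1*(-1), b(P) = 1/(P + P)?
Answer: 0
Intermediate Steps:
b(P) = 1/(2*P)
k = -3 (k = -4 + 1 = -3)
q(s) = -3*s
q(0)*b(12) = (-3*0)*((1/2)/12) = 0*((1/2)*(1/12)) = 0*(1/24) = 0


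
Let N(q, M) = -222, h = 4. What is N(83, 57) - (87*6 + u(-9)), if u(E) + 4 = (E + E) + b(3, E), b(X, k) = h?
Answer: -726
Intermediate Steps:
b(X, k) = 4
u(E) = 2*E (u(E) = -4 + ((E + E) + 4) = -4 + (2*E + 4) = -4 + (4 + 2*E) = 2*E)
N(83, 57) - (87*6 + u(-9)) = -222 - (87*6 + 2*(-9)) = -222 - (522 - 18) = -222 - 1*504 = -222 - 504 = -726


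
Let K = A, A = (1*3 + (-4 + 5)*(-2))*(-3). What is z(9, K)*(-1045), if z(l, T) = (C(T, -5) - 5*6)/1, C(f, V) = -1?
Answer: 32395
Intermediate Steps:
A = -3 (A = (3 + 1*(-2))*(-3) = (3 - 2)*(-3) = 1*(-3) = -3)
K = -3
z(l, T) = -31 (z(l, T) = (-1 - 5*6)/1 = (-1 - 30)*1 = -31*1 = -31)
z(9, K)*(-1045) = -31*(-1045) = 32395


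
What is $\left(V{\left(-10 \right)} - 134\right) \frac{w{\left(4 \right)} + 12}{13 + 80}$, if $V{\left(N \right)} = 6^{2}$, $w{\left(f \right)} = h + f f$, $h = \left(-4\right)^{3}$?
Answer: $\frac{1176}{31} \approx 37.935$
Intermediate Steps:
$h = -64$
$w{\left(f \right)} = -64 + f^{2}$ ($w{\left(f \right)} = -64 + f f = -64 + f^{2}$)
$V{\left(N \right)} = 36$
$\left(V{\left(-10 \right)} - 134\right) \frac{w{\left(4 \right)} + 12}{13 + 80} = \left(36 - 134\right) \frac{\left(-64 + 4^{2}\right) + 12}{13 + 80} = - 98 \frac{\left(-64 + 16\right) + 12}{93} = - 98 \left(-48 + 12\right) \frac{1}{93} = - 98 \left(\left(-36\right) \frac{1}{93}\right) = \left(-98\right) \left(- \frac{12}{31}\right) = \frac{1176}{31}$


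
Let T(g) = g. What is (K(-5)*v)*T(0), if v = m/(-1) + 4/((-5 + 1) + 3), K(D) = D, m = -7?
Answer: 0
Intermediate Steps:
v = 3 (v = -7/(-1) + 4/((-5 + 1) + 3) = -7*(-1) + 4/(-4 + 3) = 7 + 4/(-1) = 7 + 4*(-1) = 7 - 4 = 3)
(K(-5)*v)*T(0) = -5*3*0 = -15*0 = 0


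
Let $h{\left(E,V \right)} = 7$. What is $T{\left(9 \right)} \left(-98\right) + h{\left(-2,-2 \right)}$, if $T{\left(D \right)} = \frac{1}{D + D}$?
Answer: $\frac{14}{9} \approx 1.5556$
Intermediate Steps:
$T{\left(D \right)} = \frac{1}{2 D}$
$T{\left(9 \right)} \left(-98\right) + h{\left(-2,-2 \right)} = \frac{1}{2 \cdot 9} \left(-98\right) + 7 = \frac{1}{2} \cdot \frac{1}{9} \left(-98\right) + 7 = \frac{1}{18} \left(-98\right) + 7 = - \frac{49}{9} + 7 = \frac{14}{9}$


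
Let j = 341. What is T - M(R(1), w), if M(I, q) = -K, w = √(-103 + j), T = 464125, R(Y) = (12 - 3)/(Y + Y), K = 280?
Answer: 464405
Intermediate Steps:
R(Y) = 9/(2*Y) (R(Y) = 9/((2*Y)) = 9*(1/(2*Y)) = 9/(2*Y))
w = √238 (w = √(-103 + 341) = √238 ≈ 15.427)
M(I, q) = -280 (M(I, q) = -1*280 = -280)
T - M(R(1), w) = 464125 - 1*(-280) = 464125 + 280 = 464405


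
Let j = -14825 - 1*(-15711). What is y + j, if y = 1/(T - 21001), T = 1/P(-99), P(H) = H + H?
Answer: 3684164116/4158199 ≈ 886.00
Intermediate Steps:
P(H) = 2*H
T = -1/198 (T = 1/(2*(-99)) = 1/(-198) = -1/198 ≈ -0.0050505)
y = -198/4158199 (y = 1/(-1/198 - 21001) = 1/(-4158199/198) = -198/4158199 ≈ -4.7617e-5)
j = 886 (j = -14825 + 15711 = 886)
y + j = -198/4158199 + 886 = 3684164116/4158199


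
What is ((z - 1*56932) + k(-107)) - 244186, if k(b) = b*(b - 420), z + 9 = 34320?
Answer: -210418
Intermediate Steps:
z = 34311 (z = -9 + 34320 = 34311)
k(b) = b*(-420 + b)
((z - 1*56932) + k(-107)) - 244186 = ((34311 - 1*56932) - 107*(-420 - 107)) - 244186 = ((34311 - 56932) - 107*(-527)) - 244186 = (-22621 + 56389) - 244186 = 33768 - 244186 = -210418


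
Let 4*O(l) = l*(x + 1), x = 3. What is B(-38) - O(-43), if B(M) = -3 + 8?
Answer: 48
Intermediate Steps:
B(M) = 5
O(l) = l (O(l) = (l*(3 + 1))/4 = (l*4)/4 = (4*l)/4 = l)
B(-38) - O(-43) = 5 - 1*(-43) = 5 + 43 = 48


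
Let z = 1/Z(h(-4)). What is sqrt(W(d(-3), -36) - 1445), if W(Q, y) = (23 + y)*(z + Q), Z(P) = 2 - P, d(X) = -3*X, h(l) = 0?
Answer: I*sqrt(6274)/2 ≈ 39.604*I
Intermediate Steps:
z = 1/2 (z = 1/(2 - 1*0) = 1/(2 + 0) = 1/2 ≈ 0.50000)
W(Q, y) = (1/2 + Q)*(23 + y) (W(Q, y) = (23 + y)*(1/2 + Q) = (1/2 + Q)*(23 + y))
sqrt(W(d(-3), -36) - 1445) = sqrt((23/2 + (1/2)*(-36) + 23*(-3*(-3)) - 3*(-3)*(-36)) - 1445) = sqrt((23/2 - 18 + 23*9 + 9*(-36)) - 1445) = sqrt((23/2 - 18 + 207 - 324) - 1445) = sqrt(-247/2 - 1445) = sqrt(-3137/2) = I*sqrt(6274)/2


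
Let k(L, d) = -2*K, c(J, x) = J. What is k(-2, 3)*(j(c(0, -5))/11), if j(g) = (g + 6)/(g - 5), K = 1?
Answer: 12/55 ≈ 0.21818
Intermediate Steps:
j(g) = (6 + g)/(-5 + g)
k(L, d) = -2 (k(L, d) = -2*1 = -2)
k(-2, 3)*(j(c(0, -5))/11) = -2*(6 + 0)/(-5 + 0)/11 = -2*6/(-5)/11 = -2*(-⅕*6)/11 = -(-12)/(5*11) = -2*(-6/55) = 12/55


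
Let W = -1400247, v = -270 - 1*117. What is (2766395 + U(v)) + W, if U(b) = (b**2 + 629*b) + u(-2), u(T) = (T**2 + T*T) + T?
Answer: 1272500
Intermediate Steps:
v = -387 (v = -270 - 117 = -387)
u(T) = T + 2*T**2 (u(T) = (T**2 + T**2) + T = 2*T**2 + T = T + 2*T**2)
U(b) = 6 + b**2 + 629*b (U(b) = (b**2 + 629*b) - 2*(1 + 2*(-2)) = (b**2 + 629*b) - 2*(1 - 4) = (b**2 + 629*b) - 2*(-3) = (b**2 + 629*b) + 6 = 6 + b**2 + 629*b)
(2766395 + U(v)) + W = (2766395 + (6 + (-387)**2 + 629*(-387))) - 1400247 = (2766395 + (6 + 149769 - 243423)) - 1400247 = (2766395 - 93648) - 1400247 = 2672747 - 1400247 = 1272500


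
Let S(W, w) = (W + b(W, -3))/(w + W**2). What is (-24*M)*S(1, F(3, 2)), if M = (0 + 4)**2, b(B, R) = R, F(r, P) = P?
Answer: 256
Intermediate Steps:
S(W, w) = (-3 + W)/(w + W**2) (S(W, w) = (W - 3)/(w + W**2) = (-3 + W)/(w + W**2))
M = 16 (M = 4**2 = 16)
(-24*M)*S(1, F(3, 2)) = (-24*16)*((-3 + 1)/(2 + 1**2)) = -384*(-2)/(2 + 1) = -384*(-2)/3 = -128*(-2) = -384*(-2/3) = 256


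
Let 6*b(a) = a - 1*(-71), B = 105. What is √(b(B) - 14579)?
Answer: I*√130947/3 ≈ 120.62*I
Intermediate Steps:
b(a) = 71/6 + a/6 (b(a) = (a - 1*(-71))/6 = (a + 71)/6 = (71 + a)/6 = 71/6 + a/6)
√(b(B) - 14579) = √((71/6 + (⅙)*105) - 14579) = √((71/6 + 35/2) - 14579) = √(88/3 - 14579) = √(-43649/3) = I*√130947/3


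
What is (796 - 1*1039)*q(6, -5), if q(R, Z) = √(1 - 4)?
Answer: -243*I*√3 ≈ -420.89*I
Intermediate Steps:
q(R, Z) = I*√3 (q(R, Z) = √(-3) = I*√3)
(796 - 1*1039)*q(6, -5) = (796 - 1*1039)*(I*√3) = (796 - 1039)*(I*√3) = -243*I*√3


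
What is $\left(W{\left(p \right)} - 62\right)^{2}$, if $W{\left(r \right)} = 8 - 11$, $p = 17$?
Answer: $4225$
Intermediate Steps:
$W{\left(r \right)} = -3$
$\left(W{\left(p \right)} - 62\right)^{2} = \left(-3 - 62\right)^{2} = \left(-65\right)^{2} = 4225$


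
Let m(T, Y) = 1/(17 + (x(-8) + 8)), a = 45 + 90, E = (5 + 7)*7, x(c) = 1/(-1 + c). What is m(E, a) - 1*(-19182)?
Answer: 4296777/224 ≈ 19182.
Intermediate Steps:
E = 84 (E = 12*7 = 84)
a = 135
m(T, Y) = 9/224 (m(T, Y) = 1/(17 + (1/(-1 - 8) + 8)) = 1/(17 + (1/(-9) + 8)) = 1/(17 + (-1/9 + 8)) = 1/(17 + 71/9) = 1/(224/9) = 9/224)
m(E, a) - 1*(-19182) = 9/224 - 1*(-19182) = 9/224 + 19182 = 4296777/224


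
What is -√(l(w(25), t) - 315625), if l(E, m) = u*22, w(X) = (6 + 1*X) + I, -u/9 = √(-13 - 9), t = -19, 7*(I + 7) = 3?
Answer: -√(-315625 - 198*I*√22) ≈ -0.82653 + 561.81*I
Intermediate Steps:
I = -46/7 (I = -7 + (⅐)*3 = -7 + 3/7 = -46/7 ≈ -6.5714)
u = -9*I*√22 (u = -9*√(-13 - 9) = -9*I*√22 ≈ -42.214*I)
w(X) = -4/7 + X (w(X) = (6 + 1*X) - 46/7 = (6 + X) - 46/7 = -4/7 + X)
l(E, m) = -198*I*√22 (l(E, m) = -9*I*√22*22 = -198*I*√22)
-√(l(w(25), t) - 315625) = -√(-198*I*√22 - 315625) = -√(-315625 - 198*I*√22)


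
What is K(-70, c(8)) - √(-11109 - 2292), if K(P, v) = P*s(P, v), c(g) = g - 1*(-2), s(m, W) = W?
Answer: -700 - 3*I*√1489 ≈ -700.0 - 115.76*I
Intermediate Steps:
c(g) = 2 + g (c(g) = g + 2 = 2 + g)
K(P, v) = P*v
K(-70, c(8)) - √(-11109 - 2292) = -70*(2 + 8) - √(-11109 - 2292) = -70*10 - √(-13401) = -700 - 3*I*√1489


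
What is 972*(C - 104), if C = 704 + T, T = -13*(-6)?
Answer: 659016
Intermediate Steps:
T = 78
C = 782 (C = 704 + 78 = 782)
972*(C - 104) = 972*(782 - 104) = 972*678 = 659016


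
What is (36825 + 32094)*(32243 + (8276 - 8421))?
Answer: 2212162062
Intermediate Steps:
(36825 + 32094)*(32243 + (8276 - 8421)) = 68919*(32243 - 145) = 68919*32098 = 2212162062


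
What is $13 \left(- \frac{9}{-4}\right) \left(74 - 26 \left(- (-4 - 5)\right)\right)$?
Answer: $-4680$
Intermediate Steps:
$13 \left(- \frac{9}{-4}\right) \left(74 - 26 \left(- (-4 - 5)\right)\right) = 13 \left(\left(-9\right) \left(- \frac{1}{4}\right)\right) \left(74 - 26 \left(\left(-1\right) \left(-9\right)\right)\right) = 13 \cdot \frac{9}{4} \left(74 - 234\right) = \frac{117 \left(74 - 234\right)}{4} = \frac{117}{4} \left(-160\right) = -4680$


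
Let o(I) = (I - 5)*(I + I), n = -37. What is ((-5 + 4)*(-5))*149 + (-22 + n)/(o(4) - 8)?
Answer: 11979/16 ≈ 748.69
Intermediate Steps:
o(I) = 2*I*(-5 + I) (o(I) = (-5 + I)*(2*I) = 2*I*(-5 + I))
((-5 + 4)*(-5))*149 + (-22 + n)/(o(4) - 8) = ((-5 + 4)*(-5))*149 + (-22 - 37)/(2*4*(-5 + 4) - 8) = -1*(-5)*149 - 59/(2*4*(-1) - 8) = 5*149 - 59/(-8 - 8) = 745 - 59/(-16) = 745 - 59*(-1/16) = 745 + 59/16 = 11979/16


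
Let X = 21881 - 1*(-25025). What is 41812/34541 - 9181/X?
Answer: 1644112751/1620180146 ≈ 1.0148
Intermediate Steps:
X = 46906 (X = 21881 + 25025 = 46906)
41812/34541 - 9181/X = 41812/34541 - 9181/46906 = 1644112751/1620180146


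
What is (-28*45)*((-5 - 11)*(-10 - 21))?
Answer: -624960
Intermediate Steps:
(-28*45)*((-5 - 11)*(-10 - 21)) = -(-20160)*(-31) = -1260*496 = -624960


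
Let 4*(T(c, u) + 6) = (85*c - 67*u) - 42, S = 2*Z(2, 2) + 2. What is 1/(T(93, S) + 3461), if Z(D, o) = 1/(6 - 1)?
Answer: 20/107611 ≈ 0.00018585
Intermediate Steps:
Z(D, o) = ⅕ (Z(D, o) = 1/5 = ⅕)
S = 12/5 (S = 2*(⅕) + 2 = ⅖ + 2 = 12/5 ≈ 2.4000)
T(c, u) = -33/2 - 67*u/4 + 85*c/4 (T(c, u) = -6 + ((85*c - 67*u) - 42)/4 = -6 + ((-67*u + 85*c) - 42)/4 = -6 + (-42 - 67*u + 85*c)/4 = -6 + (-21/2 - 67*u/4 + 85*c/4) = -33/2 - 67*u/4 + 85*c/4)
1/(T(93, S) + 3461) = 1/((-33/2 - 67/4*12/5 + (85/4)*93) + 3461) = 1/((-33/2 - 201/5 + 7905/4) + 3461) = 1/(38391/20 + 3461) = 1/(107611/20) = 20/107611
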